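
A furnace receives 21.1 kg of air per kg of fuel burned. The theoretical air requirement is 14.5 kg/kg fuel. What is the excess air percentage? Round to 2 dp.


Excess air = actual - stoichiometric = 21.1 - 14.5 = 6.60 kg/kg fuel
Excess air % = (excess / stoich) * 100 = (6.60 / 14.5) * 100 = 45.52%


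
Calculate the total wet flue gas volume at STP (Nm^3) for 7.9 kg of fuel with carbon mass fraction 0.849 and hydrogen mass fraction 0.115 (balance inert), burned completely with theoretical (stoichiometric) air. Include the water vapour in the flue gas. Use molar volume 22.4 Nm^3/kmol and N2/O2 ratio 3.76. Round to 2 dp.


Per kg fuel: CO2 = (C/12 kmol)*22.4 = (0.849/12)*22.4 = 1.58480 Nm^3
Per kg fuel: H2O = (H/2 kmol)*22.4 = (0.115/2)*22.4 = 1.28800 Nm^3
O2 needed per kg fuel = C/12 + H/4 = 0.849/12 + 0.115/4 = 0.09950000 kmol
Per kg fuel: N2 = O2*3.76*22.4 = 0.09950000*3.76*22.4 = 8.38029 Nm^3
Total per kg = 1.58480 + 1.28800 + 8.38029 = 11.25309 Nm^3
Total = 11.25309 * 7.9 = 88.90 Nm^3


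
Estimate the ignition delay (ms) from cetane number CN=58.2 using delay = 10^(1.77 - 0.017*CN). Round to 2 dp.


delay = 10^(1.77 - 0.017*CN)
Exponent = 1.77 - 0.017*58.2 = 0.7806
delay = 10^0.7806 = 6.03 ms


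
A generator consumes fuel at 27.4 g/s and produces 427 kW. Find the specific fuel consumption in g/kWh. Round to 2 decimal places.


SFC = (mf / BP) * 3600
Rate = 27.4 / 427 = 0.064169 g/(s*kW)
SFC = 0.064169 * 3600 = 231.01 g/kWh


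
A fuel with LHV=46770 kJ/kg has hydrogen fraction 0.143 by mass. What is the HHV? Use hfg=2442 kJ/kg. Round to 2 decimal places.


HHV = LHV + hfg * 9 * H
Water addition = 2442 * 9 * 0.143 = 3142.854 kJ/kg
HHV = 46770 + 3142.854 = 49912.85 kJ/kg


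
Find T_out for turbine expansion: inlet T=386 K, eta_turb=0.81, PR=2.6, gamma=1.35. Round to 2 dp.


T_out = T_in * (1 - eta * (1 - PR^(-(gamma-1)/gamma)))
Exponent = -(1.35-1)/1.35 = -0.25925926
PR^exp = 2.6^(-0.25925926) = 0.78057442
Factor = 1 - 0.81*(1 - 0.78057442) = 0.82226528
T_out = 386 * 0.82226528 = 317.39 K


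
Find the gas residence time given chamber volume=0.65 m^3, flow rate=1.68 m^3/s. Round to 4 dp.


tau = V / Q_flow
tau = 0.65 / 1.68 = 0.3869 s


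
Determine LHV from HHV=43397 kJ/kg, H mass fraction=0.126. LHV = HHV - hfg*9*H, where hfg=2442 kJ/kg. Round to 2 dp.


LHV = HHV - hfg * 9 * H
Water correction = 2442 * 9 * 0.126 = 2769.228 kJ/kg
LHV = 43397 - 2769.228 = 40627.77 kJ/kg


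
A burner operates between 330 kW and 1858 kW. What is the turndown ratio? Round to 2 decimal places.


TDR = Q_max / Q_min
TDR = 1858 / 330 = 5.63


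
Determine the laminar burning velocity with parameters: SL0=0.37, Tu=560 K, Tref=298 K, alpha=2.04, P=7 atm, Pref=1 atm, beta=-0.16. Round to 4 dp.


SL = SL0 * (Tu/Tref)^alpha * (P/Pref)^beta
T ratio = 560/298 = 1.87919463
(T ratio)^alpha = 1.87919463^2.04 = 3.621616
(P/Pref)^beta = 7^(-0.16) = 0.732461
SL = 0.37 * 3.621616 * 0.732461 = 0.9815 m/s


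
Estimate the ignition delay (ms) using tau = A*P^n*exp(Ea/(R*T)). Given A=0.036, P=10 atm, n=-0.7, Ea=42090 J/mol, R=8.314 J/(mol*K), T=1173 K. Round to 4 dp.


tau = A * P^n * exp(Ea/(R*T))
P^n = 10^(-0.7) = 0.19952623
Ea/(R*T) = 42090/(8.314*1173) = 4.315895
exp(Ea/(R*T)) = 74.880629
tau = 0.036 * 0.19952623 * 74.880629 = 0.5379 ms


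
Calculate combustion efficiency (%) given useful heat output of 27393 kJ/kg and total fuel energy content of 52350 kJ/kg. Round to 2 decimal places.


Efficiency = (Q_useful / Q_fuel) * 100
Efficiency = (27393 / 52350) * 100
Efficiency = 0.5233 * 100 = 52.33%


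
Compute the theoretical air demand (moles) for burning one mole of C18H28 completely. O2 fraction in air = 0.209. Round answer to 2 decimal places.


Balanced combustion: C18H28 + 25 O2 -> 18 CO2 + 14 H2O
O2 needed = C + H/4 = 18 + 28/4 = 25.00 moles
Air moles = O2 / 0.209 = 25.00 / 0.209 = 119.62 moles air


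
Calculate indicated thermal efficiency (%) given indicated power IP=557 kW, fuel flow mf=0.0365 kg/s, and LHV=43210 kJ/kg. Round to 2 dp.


eta_ith = (IP / (mf * LHV)) * 100
Denominator = 0.0365 * 43210 = 1577.1650 kW
eta_ith = (557 / 1577.1650) * 100 = 35.32%


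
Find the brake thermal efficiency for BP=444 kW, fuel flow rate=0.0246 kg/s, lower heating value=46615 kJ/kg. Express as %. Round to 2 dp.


eta_BTE = (BP / (mf * LHV)) * 100
Denominator = 0.0246 * 46615 = 1146.7290 kW
eta_BTE = (444 / 1146.7290) * 100 = 38.72%


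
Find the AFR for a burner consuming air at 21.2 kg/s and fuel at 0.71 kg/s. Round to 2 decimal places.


AFR = m_air / m_fuel
AFR = 21.2 / 0.71 = 29.86


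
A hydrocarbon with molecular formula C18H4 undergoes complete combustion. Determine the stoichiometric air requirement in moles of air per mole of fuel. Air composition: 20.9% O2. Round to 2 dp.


Balanced combustion: C18H4 + 19 O2 -> 18 CO2 + 2 H2O
O2 needed = C + H/4 = 18 + 4/4 = 19.00 moles
Air moles = O2 / 0.209 = 19.00 / 0.209 = 90.91 moles air


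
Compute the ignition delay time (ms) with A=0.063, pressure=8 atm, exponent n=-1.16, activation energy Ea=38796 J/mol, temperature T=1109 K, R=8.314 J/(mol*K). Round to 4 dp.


tau = A * P^n * exp(Ea/(R*T))
P^n = 8^(-1.16) = 0.08962220
Ea/(R*T) = 38796/(8.314*1109) = 4.207706
exp(Ea/(R*T)) = 67.202199
tau = 0.063 * 0.08962220 * 67.202199 = 0.3794 ms


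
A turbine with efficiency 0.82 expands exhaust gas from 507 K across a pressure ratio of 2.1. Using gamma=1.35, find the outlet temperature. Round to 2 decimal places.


T_out = T_in * (1 - eta * (1 - PR^(-(gamma-1)/gamma)))
Exponent = -(1.35-1)/1.35 = -0.25925926
PR^exp = 2.1^(-0.25925926) = 0.82501466
Factor = 1 - 0.82*(1 - 0.82501466) = 0.85651202
T_out = 507 * 0.85651202 = 434.25 K


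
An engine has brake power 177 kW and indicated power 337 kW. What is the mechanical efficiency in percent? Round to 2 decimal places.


eta_mech = (BP / IP) * 100
Ratio = 177 / 337 = 0.5252
eta_mech = 0.5252 * 100 = 52.52%


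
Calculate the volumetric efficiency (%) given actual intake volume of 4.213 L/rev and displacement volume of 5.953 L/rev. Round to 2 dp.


eta_v = (V_actual / V_disp) * 100
Ratio = 4.213 / 5.953 = 0.7077
eta_v = 0.7077 * 100 = 70.77%


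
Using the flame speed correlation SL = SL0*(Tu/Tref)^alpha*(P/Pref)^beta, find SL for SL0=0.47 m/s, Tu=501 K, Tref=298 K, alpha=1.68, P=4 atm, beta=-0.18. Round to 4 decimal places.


SL = SL0 * (Tu/Tref)^alpha * (P/Pref)^beta
T ratio = 501/298 = 1.68120805
(T ratio)^alpha = 1.68120805^1.68 = 2.393559
(P/Pref)^beta = 4^(-0.18) = 0.779165
SL = 0.47 * 2.393559 * 0.779165 = 0.8765 m/s


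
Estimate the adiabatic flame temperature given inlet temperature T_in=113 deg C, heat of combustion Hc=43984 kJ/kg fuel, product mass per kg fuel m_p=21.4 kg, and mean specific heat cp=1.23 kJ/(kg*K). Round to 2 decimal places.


T_ad = T_in + Hc / (m_p * cp)
Denominator = 21.4 * 1.23 = 26.3220
Temperature rise = 43984 / 26.3220 = 1671.00 K
T_ad = 113 + 1671.00 = 1784.00 deg C


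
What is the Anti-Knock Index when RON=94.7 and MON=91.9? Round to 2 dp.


AKI = (RON + MON) / 2
AKI = (94.7 + 91.9) / 2
AKI = 186.6 / 2 = 93.30


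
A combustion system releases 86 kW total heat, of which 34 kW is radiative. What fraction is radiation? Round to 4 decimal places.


f_rad = Q_rad / Q_total
f_rad = 34 / 86 = 0.3953


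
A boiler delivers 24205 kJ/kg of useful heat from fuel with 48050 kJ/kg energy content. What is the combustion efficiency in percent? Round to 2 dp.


Efficiency = (Q_useful / Q_fuel) * 100
Efficiency = (24205 / 48050) * 100
Efficiency = 0.5037 * 100 = 50.37%


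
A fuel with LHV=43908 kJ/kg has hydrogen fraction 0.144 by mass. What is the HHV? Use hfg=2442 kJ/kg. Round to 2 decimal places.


HHV = LHV + hfg * 9 * H
Water addition = 2442 * 9 * 0.144 = 3164.832 kJ/kg
HHV = 43908 + 3164.832 = 47072.83 kJ/kg


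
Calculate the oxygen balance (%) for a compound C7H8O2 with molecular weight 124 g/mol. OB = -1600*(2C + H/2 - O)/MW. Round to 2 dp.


OB = -1600 * (2C + H/2 - O) / MW
Inner = 2*7 + 8/2 - 2 = 16.00
OB = -1600 * 16.00 / 124 = -206.45%


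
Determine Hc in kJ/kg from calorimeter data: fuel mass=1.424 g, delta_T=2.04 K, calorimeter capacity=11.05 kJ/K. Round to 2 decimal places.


Hc = C_cal * delta_T / m_fuel
Q_released = 11.05 * 2.04 = 22.5420 kJ
m_fuel = 1.424 g = 1.424/1000 kg = 0.001424 kg
Hc = 22.5420 / 0.001424 = 15830.06 kJ/kg


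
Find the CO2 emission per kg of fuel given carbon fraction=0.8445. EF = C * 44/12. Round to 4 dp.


EF = C_frac * (M_CO2 / M_C)
EF = 0.8445 * (44/12)
EF = 0.8445 * 3.666667 = 3.0965 kg_CO2/kg_fuel


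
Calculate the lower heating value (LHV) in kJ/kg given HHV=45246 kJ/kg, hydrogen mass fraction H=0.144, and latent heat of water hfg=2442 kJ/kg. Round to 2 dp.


LHV = HHV - hfg * 9 * H
Water correction = 2442 * 9 * 0.144 = 3164.832 kJ/kg
LHV = 45246 - 3164.832 = 42081.17 kJ/kg


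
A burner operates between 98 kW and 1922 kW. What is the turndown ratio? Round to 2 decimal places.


TDR = Q_max / Q_min
TDR = 1922 / 98 = 19.61


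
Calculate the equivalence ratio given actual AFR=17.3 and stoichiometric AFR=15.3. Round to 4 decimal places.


phi = AFR_stoich / AFR_actual
phi = 15.3 / 17.3 = 0.8844


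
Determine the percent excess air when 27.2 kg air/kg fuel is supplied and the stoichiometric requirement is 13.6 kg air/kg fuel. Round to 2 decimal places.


Excess air = actual - stoichiometric = 27.2 - 13.6 = 13.60 kg/kg fuel
Excess air % = (excess / stoich) * 100 = (13.60 / 13.6) * 100 = 100.00%


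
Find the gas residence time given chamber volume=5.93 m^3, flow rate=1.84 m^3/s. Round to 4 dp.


tau = V / Q_flow
tau = 5.93 / 1.84 = 3.2228 s


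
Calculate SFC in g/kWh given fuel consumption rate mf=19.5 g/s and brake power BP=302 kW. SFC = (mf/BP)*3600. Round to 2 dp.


SFC = (mf / BP) * 3600
Rate = 19.5 / 302 = 0.064570 g/(s*kW)
SFC = 0.064570 * 3600 = 232.45 g/kWh


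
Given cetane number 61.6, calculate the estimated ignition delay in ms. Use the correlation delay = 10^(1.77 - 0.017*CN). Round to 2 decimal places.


delay = 10^(1.77 - 0.017*CN)
Exponent = 1.77 - 0.017*61.6 = 0.7228
delay = 10^0.7228 = 5.28 ms


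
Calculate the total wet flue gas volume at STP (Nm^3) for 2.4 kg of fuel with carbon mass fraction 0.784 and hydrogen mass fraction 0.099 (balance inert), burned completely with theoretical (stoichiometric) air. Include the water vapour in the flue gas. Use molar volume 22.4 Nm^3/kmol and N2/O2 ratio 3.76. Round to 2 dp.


Per kg fuel: CO2 = (C/12 kmol)*22.4 = (0.784/12)*22.4 = 1.46347 Nm^3
Per kg fuel: H2O = (H/2 kmol)*22.4 = (0.099/2)*22.4 = 1.10880 Nm^3
O2 needed per kg fuel = C/12 + H/4 = 0.784/12 + 0.099/4 = 0.09008333 kmol
Per kg fuel: N2 = O2*3.76*22.4 = 0.09008333*3.76*22.4 = 7.58718 Nm^3
Total per kg = 1.46347 + 1.10880 + 7.58718 = 10.15945 Nm^3
Total = 10.15945 * 2.4 = 24.38 Nm^3


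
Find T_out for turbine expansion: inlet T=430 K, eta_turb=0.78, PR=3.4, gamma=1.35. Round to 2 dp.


T_out = T_in * (1 - eta * (1 - PR^(-(gamma-1)/gamma)))
Exponent = -(1.35-1)/1.35 = -0.25925926
PR^exp = 3.4^(-0.25925926) = 0.72813041
Factor = 1 - 0.78*(1 - 0.72813041) = 0.78794172
T_out = 430 * 0.78794172 = 338.81 K


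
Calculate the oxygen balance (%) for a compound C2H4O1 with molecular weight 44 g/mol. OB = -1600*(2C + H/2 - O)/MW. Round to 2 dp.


OB = -1600 * (2C + H/2 - O) / MW
Inner = 2*2 + 4/2 - 1 = 5.00
OB = -1600 * 5.00 / 44 = -181.82%


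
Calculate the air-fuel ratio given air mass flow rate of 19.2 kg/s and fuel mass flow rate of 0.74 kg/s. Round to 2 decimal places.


AFR = m_air / m_fuel
AFR = 19.2 / 0.74 = 25.95


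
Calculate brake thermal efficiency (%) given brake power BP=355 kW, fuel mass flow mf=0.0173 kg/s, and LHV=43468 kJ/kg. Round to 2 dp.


eta_BTE = (BP / (mf * LHV)) * 100
Denominator = 0.0173 * 43468 = 751.9964 kW
eta_BTE = (355 / 751.9964) * 100 = 47.21%


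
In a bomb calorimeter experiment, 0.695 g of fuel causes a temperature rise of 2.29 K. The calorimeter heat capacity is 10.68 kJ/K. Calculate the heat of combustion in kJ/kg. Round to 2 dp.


Hc = C_cal * delta_T / m_fuel
Q_released = 10.68 * 2.29 = 24.4572 kJ
m_fuel = 0.695 g = 0.695/1000 kg = 0.000695 kg
Hc = 24.4572 / 0.000695 = 35190.22 kJ/kg


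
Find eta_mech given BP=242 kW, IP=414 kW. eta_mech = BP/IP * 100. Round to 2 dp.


eta_mech = (BP / IP) * 100
Ratio = 242 / 414 = 0.5845
eta_mech = 0.5845 * 100 = 58.45%


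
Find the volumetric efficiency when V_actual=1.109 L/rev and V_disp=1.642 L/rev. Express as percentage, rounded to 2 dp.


eta_v = (V_actual / V_disp) * 100
Ratio = 1.109 / 1.642 = 0.6754
eta_v = 0.6754 * 100 = 67.54%


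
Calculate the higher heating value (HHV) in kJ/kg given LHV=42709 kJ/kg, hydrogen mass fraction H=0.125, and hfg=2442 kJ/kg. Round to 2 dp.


HHV = LHV + hfg * 9 * H
Water addition = 2442 * 9 * 0.125 = 2747.250 kJ/kg
HHV = 42709 + 2747.250 = 45456.25 kJ/kg


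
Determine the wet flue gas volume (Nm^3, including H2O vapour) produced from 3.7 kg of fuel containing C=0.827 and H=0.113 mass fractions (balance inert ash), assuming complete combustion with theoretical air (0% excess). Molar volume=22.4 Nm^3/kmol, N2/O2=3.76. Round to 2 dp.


Per kg fuel: CO2 = (C/12 kmol)*22.4 = (0.827/12)*22.4 = 1.54373 Nm^3
Per kg fuel: H2O = (H/2 kmol)*22.4 = (0.113/2)*22.4 = 1.26560 Nm^3
O2 needed per kg fuel = C/12 + H/4 = 0.827/12 + 0.113/4 = 0.09716667 kmol
Per kg fuel: N2 = O2*3.76*22.4 = 0.09716667*3.76*22.4 = 8.18377 Nm^3
Total per kg = 1.54373 + 1.26560 + 8.18377 = 10.99310 Nm^3
Total = 10.99310 * 3.7 = 40.67 Nm^3


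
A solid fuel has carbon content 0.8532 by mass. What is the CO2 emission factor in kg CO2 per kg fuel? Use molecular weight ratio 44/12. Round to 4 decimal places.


EF = C_frac * (M_CO2 / M_C)
EF = 0.8532 * (44/12)
EF = 0.8532 * 3.666667 = 3.1284 kg_CO2/kg_fuel


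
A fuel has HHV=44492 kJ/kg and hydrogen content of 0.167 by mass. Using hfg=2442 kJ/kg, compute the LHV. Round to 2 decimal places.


LHV = HHV - hfg * 9 * H
Water correction = 2442 * 9 * 0.167 = 3670.326 kJ/kg
LHV = 44492 - 3670.326 = 40821.67 kJ/kg


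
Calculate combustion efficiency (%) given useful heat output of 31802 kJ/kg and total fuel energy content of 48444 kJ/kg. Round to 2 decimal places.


Efficiency = (Q_useful / Q_fuel) * 100
Efficiency = (31802 / 48444) * 100
Efficiency = 0.6565 * 100 = 65.65%


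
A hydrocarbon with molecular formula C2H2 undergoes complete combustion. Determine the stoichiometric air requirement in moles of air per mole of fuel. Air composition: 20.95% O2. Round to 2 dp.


Balanced combustion: C2H2 + 2.5 O2 -> 2 CO2 + 1 H2O
O2 needed = C + H/4 = 2 + 2/4 = 2.50 moles
Air moles = O2 / 0.2095 = 2.50 / 0.2095 = 11.93 moles air


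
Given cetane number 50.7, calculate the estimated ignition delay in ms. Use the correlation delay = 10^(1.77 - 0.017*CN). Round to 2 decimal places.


delay = 10^(1.77 - 0.017*CN)
Exponent = 1.77 - 0.017*50.7 = 0.9081
delay = 10^0.9081 = 8.09 ms


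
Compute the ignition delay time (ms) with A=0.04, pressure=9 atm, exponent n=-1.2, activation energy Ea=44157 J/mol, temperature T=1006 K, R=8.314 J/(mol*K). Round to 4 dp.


tau = A * P^n * exp(Ea/(R*T))
P^n = 9^(-1.2) = 0.07159933
Ea/(R*T) = 44157/(8.314*1006) = 5.279485
exp(Ea/(R*T)) = 196.268768
tau = 0.04 * 0.07159933 * 196.268768 = 0.5621 ms


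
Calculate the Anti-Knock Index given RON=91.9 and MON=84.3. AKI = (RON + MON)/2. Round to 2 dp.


AKI = (RON + MON) / 2
AKI = (91.9 + 84.3) / 2
AKI = 176.2 / 2 = 88.10


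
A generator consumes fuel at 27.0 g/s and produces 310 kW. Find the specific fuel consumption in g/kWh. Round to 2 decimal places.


SFC = (mf / BP) * 3600
Rate = 27.0 / 310 = 0.087097 g/(s*kW)
SFC = 0.087097 * 3600 = 313.55 g/kWh


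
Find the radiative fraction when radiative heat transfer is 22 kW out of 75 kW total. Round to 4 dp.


f_rad = Q_rad / Q_total
f_rad = 22 / 75 = 0.2933


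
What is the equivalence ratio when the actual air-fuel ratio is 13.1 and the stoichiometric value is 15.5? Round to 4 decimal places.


phi = AFR_stoich / AFR_actual
phi = 15.5 / 13.1 = 1.1832


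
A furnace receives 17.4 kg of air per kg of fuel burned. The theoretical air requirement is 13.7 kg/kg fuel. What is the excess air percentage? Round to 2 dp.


Excess air = actual - stoichiometric = 17.4 - 13.7 = 3.70 kg/kg fuel
Excess air % = (excess / stoich) * 100 = (3.70 / 13.7) * 100 = 27.01%


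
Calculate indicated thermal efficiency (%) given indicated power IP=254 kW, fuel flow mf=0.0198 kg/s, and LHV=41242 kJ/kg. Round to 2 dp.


eta_ith = (IP / (mf * LHV)) * 100
Denominator = 0.0198 * 41242 = 816.5916 kW
eta_ith = (254 / 816.5916) * 100 = 31.10%


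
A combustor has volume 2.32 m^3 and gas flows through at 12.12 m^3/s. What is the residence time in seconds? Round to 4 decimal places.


tau = V / Q_flow
tau = 2.32 / 12.12 = 0.1914 s


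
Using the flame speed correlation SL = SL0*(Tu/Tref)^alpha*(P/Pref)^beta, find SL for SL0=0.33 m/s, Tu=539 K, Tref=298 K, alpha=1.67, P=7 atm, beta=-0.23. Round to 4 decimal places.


SL = SL0 * (Tu/Tref)^alpha * (P/Pref)^beta
T ratio = 539/298 = 1.80872483
(T ratio)^alpha = 1.80872483^1.67 = 2.690370
(P/Pref)^beta = 7^(-0.23) = 0.639186
SL = 0.33 * 2.690370 * 0.639186 = 0.5675 m/s


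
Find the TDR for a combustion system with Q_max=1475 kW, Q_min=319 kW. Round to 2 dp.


TDR = Q_max / Q_min
TDR = 1475 / 319 = 4.62


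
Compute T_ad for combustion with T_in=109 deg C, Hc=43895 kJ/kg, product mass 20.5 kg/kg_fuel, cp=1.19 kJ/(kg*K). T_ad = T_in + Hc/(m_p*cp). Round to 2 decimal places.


T_ad = T_in + Hc / (m_p * cp)
Denominator = 20.5 * 1.19 = 24.3950
Temperature rise = 43895 / 24.3950 = 1799.34 K
T_ad = 109 + 1799.34 = 1908.34 deg C


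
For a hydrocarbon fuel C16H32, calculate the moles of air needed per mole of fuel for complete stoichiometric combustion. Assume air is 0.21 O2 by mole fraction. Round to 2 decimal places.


Balanced combustion: C16H32 + 24 O2 -> 16 CO2 + 16 H2O
O2 needed = C + H/4 = 16 + 32/4 = 24.00 moles
Air moles = O2 / 0.21 = 24.00 / 0.21 = 114.29 moles air


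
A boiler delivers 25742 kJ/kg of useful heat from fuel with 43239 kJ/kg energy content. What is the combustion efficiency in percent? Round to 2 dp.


Efficiency = (Q_useful / Q_fuel) * 100
Efficiency = (25742 / 43239) * 100
Efficiency = 0.5953 * 100 = 59.53%


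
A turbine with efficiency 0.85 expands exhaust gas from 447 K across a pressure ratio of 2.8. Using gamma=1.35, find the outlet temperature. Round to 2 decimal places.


T_out = T_in * (1 - eta * (1 - PR^(-(gamma-1)/gamma)))
Exponent = -(1.35-1)/1.35 = -0.25925926
PR^exp = 2.8^(-0.25925926) = 0.76572026
Factor = 1 - 0.85*(1 - 0.76572026) = 0.80086222
T_out = 447 * 0.80086222 = 357.99 K


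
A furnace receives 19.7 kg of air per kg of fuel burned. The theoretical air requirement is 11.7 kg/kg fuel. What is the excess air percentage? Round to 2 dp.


Excess air = actual - stoichiometric = 19.7 - 11.7 = 8.00 kg/kg fuel
Excess air % = (excess / stoich) * 100 = (8.00 / 11.7) * 100 = 68.38%


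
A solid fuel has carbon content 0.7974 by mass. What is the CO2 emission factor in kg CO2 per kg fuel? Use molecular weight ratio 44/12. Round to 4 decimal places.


EF = C_frac * (M_CO2 / M_C)
EF = 0.7974 * (44/12)
EF = 0.7974 * 3.666667 = 2.9238 kg_CO2/kg_fuel


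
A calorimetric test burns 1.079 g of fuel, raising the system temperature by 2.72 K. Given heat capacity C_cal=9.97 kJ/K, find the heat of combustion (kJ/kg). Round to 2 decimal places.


Hc = C_cal * delta_T / m_fuel
Q_released = 9.97 * 2.72 = 27.1184 kJ
m_fuel = 1.079 g = 1.079/1000 kg = 0.001079 kg
Hc = 27.1184 / 0.001079 = 25132.90 kJ/kg


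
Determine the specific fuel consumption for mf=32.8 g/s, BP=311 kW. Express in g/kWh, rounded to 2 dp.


SFC = (mf / BP) * 3600
Rate = 32.8 / 311 = 0.105466 g/(s*kW)
SFC = 0.105466 * 3600 = 379.68 g/kWh


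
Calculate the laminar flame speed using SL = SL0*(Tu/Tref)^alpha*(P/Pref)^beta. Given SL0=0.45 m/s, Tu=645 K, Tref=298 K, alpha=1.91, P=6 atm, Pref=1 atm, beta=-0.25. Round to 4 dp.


SL = SL0 * (Tu/Tref)^alpha * (P/Pref)^beta
T ratio = 645/298 = 2.16442953
(T ratio)^alpha = 2.16442953^1.91 = 4.370247
(P/Pref)^beta = 6^(-0.25) = 0.638943
SL = 0.45 * 4.370247 * 0.638943 = 1.2566 m/s


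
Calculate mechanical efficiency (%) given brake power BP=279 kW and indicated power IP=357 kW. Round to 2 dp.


eta_mech = (BP / IP) * 100
Ratio = 279 / 357 = 0.7815
eta_mech = 0.7815 * 100 = 78.15%


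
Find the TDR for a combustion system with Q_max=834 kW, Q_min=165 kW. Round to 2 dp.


TDR = Q_max / Q_min
TDR = 834 / 165 = 5.05


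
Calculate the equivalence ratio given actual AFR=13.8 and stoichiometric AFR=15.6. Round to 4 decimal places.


phi = AFR_stoich / AFR_actual
phi = 15.6 / 13.8 = 1.1304


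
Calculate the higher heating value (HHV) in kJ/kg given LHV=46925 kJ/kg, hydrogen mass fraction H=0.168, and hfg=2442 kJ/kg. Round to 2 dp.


HHV = LHV + hfg * 9 * H
Water addition = 2442 * 9 * 0.168 = 3692.304 kJ/kg
HHV = 46925 + 3692.304 = 50617.30 kJ/kg


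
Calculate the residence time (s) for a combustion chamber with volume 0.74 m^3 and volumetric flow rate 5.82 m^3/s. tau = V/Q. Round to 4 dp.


tau = V / Q_flow
tau = 0.74 / 5.82 = 0.1271 s


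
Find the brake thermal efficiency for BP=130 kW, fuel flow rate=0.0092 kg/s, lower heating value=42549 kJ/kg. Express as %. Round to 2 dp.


eta_BTE = (BP / (mf * LHV)) * 100
Denominator = 0.0092 * 42549 = 391.4508 kW
eta_BTE = (130 / 391.4508) * 100 = 33.21%


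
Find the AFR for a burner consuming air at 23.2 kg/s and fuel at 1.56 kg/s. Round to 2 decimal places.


AFR = m_air / m_fuel
AFR = 23.2 / 1.56 = 14.87


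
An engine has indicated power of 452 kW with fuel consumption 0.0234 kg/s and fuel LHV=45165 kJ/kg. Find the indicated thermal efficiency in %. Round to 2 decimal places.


eta_ith = (IP / (mf * LHV)) * 100
Denominator = 0.0234 * 45165 = 1056.8610 kW
eta_ith = (452 / 1056.8610) * 100 = 42.77%


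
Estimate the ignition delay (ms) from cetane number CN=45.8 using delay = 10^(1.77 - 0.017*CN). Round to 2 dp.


delay = 10^(1.77 - 0.017*CN)
Exponent = 1.77 - 0.017*45.8 = 0.9914
delay = 10^0.9914 = 9.80 ms


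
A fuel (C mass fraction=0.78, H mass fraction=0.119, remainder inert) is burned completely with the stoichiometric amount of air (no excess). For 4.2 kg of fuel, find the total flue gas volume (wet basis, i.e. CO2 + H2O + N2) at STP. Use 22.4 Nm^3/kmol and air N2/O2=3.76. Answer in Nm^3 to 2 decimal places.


Per kg fuel: CO2 = (C/12 kmol)*22.4 = (0.78/12)*22.4 = 1.45600 Nm^3
Per kg fuel: H2O = (H/2 kmol)*22.4 = (0.119/2)*22.4 = 1.33280 Nm^3
O2 needed per kg fuel = C/12 + H/4 = 0.78/12 + 0.119/4 = 0.09475000 kmol
Per kg fuel: N2 = O2*3.76*22.4 = 0.09475000*3.76*22.4 = 7.98022 Nm^3
Total per kg = 1.45600 + 1.33280 + 7.98022 = 10.76902 Nm^3
Total = 10.76902 * 4.2 = 45.23 Nm^3


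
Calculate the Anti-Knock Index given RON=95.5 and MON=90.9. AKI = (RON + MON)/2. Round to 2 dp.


AKI = (RON + MON) / 2
AKI = (95.5 + 90.9) / 2
AKI = 186.4 / 2 = 93.20


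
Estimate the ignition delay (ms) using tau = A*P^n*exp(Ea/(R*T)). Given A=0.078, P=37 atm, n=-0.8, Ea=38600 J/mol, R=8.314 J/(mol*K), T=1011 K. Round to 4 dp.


tau = A * P^n * exp(Ea/(R*T))
P^n = 37^(-0.8) = 0.05564660
Ea/(R*T) = 38600/(8.314*1011) = 4.592256
exp(Ea/(R*T)) = 98.716925
tau = 0.078 * 0.05564660 * 98.716925 = 0.4285 ms


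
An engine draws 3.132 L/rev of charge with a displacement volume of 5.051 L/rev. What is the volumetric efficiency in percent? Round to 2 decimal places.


eta_v = (V_actual / V_disp) * 100
Ratio = 3.132 / 5.051 = 0.6201
eta_v = 0.6201 * 100 = 62.01%


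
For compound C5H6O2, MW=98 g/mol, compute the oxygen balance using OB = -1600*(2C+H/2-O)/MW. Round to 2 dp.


OB = -1600 * (2C + H/2 - O) / MW
Inner = 2*5 + 6/2 - 2 = 11.00
OB = -1600 * 11.00 / 98 = -179.59%


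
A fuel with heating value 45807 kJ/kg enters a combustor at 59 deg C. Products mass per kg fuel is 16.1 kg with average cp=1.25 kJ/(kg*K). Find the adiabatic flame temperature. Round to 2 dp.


T_ad = T_in + Hc / (m_p * cp)
Denominator = 16.1 * 1.25 = 20.1250
Temperature rise = 45807 / 20.1250 = 2276.12 K
T_ad = 59 + 2276.12 = 2335.12 deg C


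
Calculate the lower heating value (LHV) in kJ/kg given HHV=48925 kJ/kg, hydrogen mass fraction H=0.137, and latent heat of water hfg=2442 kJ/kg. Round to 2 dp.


LHV = HHV - hfg * 9 * H
Water correction = 2442 * 9 * 0.137 = 3010.986 kJ/kg
LHV = 48925 - 3010.986 = 45914.01 kJ/kg


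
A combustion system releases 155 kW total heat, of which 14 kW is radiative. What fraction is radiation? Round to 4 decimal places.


f_rad = Q_rad / Q_total
f_rad = 14 / 155 = 0.0903


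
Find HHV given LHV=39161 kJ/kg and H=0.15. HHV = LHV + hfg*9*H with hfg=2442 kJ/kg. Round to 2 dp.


HHV = LHV + hfg * 9 * H
Water addition = 2442 * 9 * 0.15 = 3296.700 kJ/kg
HHV = 39161 + 3296.700 = 42457.70 kJ/kg


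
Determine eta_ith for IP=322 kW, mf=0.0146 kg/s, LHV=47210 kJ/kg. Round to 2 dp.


eta_ith = (IP / (mf * LHV)) * 100
Denominator = 0.0146 * 47210 = 689.2660 kW
eta_ith = (322 / 689.2660) * 100 = 46.72%


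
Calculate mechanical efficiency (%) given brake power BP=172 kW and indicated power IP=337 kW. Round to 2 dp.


eta_mech = (BP / IP) * 100
Ratio = 172 / 337 = 0.5104
eta_mech = 0.5104 * 100 = 51.04%


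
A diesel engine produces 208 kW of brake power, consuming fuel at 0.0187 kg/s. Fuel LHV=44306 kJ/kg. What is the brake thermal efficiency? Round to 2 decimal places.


eta_BTE = (BP / (mf * LHV)) * 100
Denominator = 0.0187 * 44306 = 828.5222 kW
eta_BTE = (208 / 828.5222) * 100 = 25.10%


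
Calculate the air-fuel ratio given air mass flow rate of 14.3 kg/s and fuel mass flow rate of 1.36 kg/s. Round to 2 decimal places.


AFR = m_air / m_fuel
AFR = 14.3 / 1.36 = 10.51


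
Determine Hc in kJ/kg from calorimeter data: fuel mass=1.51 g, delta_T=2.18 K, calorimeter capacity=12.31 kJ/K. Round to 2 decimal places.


Hc = C_cal * delta_T / m_fuel
Q_released = 12.31 * 2.18 = 26.8358 kJ
m_fuel = 1.51 g = 1.51/1000 kg = 0.001510 kg
Hc = 26.8358 / 0.001510 = 17772.05 kJ/kg


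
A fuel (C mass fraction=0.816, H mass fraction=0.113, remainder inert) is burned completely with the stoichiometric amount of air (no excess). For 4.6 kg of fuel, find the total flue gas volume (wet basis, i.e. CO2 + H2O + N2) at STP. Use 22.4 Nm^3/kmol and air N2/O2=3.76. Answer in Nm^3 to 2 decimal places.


Per kg fuel: CO2 = (C/12 kmol)*22.4 = (0.816/12)*22.4 = 1.52320 Nm^3
Per kg fuel: H2O = (H/2 kmol)*22.4 = (0.113/2)*22.4 = 1.26560 Nm^3
O2 needed per kg fuel = C/12 + H/4 = 0.816/12 + 0.113/4 = 0.09625000 kmol
Per kg fuel: N2 = O2*3.76*22.4 = 0.09625000*3.76*22.4 = 8.10656 Nm^3
Total per kg = 1.52320 + 1.26560 + 8.10656 = 10.89536 Nm^3
Total = 10.89536 * 4.6 = 50.12 Nm^3


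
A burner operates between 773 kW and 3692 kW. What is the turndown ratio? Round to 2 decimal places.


TDR = Q_max / Q_min
TDR = 3692 / 773 = 4.78


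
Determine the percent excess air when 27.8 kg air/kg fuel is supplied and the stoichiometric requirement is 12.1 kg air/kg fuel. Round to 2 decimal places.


Excess air = actual - stoichiometric = 27.8 - 12.1 = 15.70 kg/kg fuel
Excess air % = (excess / stoich) * 100 = (15.70 / 12.1) * 100 = 129.75%


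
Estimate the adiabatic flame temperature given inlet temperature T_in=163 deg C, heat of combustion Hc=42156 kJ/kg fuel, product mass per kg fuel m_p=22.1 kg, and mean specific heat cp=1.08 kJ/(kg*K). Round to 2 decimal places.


T_ad = T_in + Hc / (m_p * cp)
Denominator = 22.1 * 1.08 = 23.8680
Temperature rise = 42156 / 23.8680 = 1766.21 K
T_ad = 163 + 1766.21 = 1929.21 deg C


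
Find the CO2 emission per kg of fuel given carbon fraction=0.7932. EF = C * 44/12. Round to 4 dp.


EF = C_frac * (M_CO2 / M_C)
EF = 0.7932 * (44/12)
EF = 0.7932 * 3.666667 = 2.9084 kg_CO2/kg_fuel


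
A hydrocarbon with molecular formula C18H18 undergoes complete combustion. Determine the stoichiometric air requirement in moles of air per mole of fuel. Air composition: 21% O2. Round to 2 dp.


Balanced combustion: C18H18 + 22.5 O2 -> 18 CO2 + 9 H2O
O2 needed = C + H/4 = 18 + 18/4 = 22.50 moles
Air moles = O2 / 0.21 = 22.50 / 0.21 = 107.14 moles air


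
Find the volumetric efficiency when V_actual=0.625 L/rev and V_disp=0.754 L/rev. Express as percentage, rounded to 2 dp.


eta_v = (V_actual / V_disp) * 100
Ratio = 0.625 / 0.754 = 0.8289
eta_v = 0.8289 * 100 = 82.89%


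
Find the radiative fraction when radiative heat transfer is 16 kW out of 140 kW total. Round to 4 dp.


f_rad = Q_rad / Q_total
f_rad = 16 / 140 = 0.1143


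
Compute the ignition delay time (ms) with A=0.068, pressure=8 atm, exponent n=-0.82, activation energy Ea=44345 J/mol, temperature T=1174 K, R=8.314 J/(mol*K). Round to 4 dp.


tau = A * P^n * exp(Ea/(R*T))
P^n = 8^(-0.82) = 0.18174656
Ea/(R*T) = 44345/(8.314*1174) = 4.543249
exp(Ea/(R*T)) = 93.995699
tau = 0.068 * 0.18174656 * 93.995699 = 1.1617 ms


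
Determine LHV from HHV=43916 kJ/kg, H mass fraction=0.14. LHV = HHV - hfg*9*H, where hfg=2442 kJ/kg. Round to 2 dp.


LHV = HHV - hfg * 9 * H
Water correction = 2442 * 9 * 0.14 = 3076.920 kJ/kg
LHV = 43916 - 3076.920 = 40839.08 kJ/kg


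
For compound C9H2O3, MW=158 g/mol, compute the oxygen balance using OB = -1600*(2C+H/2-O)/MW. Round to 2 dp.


OB = -1600 * (2C + H/2 - O) / MW
Inner = 2*9 + 2/2 - 3 = 16.00
OB = -1600 * 16.00 / 158 = -162.03%


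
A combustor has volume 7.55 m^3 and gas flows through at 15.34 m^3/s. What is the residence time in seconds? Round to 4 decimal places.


tau = V / Q_flow
tau = 7.55 / 15.34 = 0.4922 s


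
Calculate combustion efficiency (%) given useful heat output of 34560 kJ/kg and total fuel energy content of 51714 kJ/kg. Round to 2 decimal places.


Efficiency = (Q_useful / Q_fuel) * 100
Efficiency = (34560 / 51714) * 100
Efficiency = 0.6683 * 100 = 66.83%


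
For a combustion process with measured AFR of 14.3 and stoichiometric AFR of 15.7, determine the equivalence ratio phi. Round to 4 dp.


phi = AFR_stoich / AFR_actual
phi = 15.7 / 14.3 = 1.0979


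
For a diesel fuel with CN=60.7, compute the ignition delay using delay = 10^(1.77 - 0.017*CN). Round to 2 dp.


delay = 10^(1.77 - 0.017*CN)
Exponent = 1.77 - 0.017*60.7 = 0.7381
delay = 10^0.7381 = 5.47 ms


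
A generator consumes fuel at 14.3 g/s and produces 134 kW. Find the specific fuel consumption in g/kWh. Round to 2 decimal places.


SFC = (mf / BP) * 3600
Rate = 14.3 / 134 = 0.106716 g/(s*kW)
SFC = 0.106716 * 3600 = 384.18 g/kWh


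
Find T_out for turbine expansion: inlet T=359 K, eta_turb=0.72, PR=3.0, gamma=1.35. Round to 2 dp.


T_out = T_in * (1 - eta * (1 - PR^(-(gamma-1)/gamma)))
Exponent = -(1.35-1)/1.35 = -0.25925926
PR^exp = 3.0^(-0.25925926) = 0.75214556
Factor = 1 - 0.72*(1 - 0.75214556) = 0.82154480
T_out = 359 * 0.82154480 = 294.93 K


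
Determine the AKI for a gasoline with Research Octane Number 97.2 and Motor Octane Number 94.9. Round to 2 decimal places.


AKI = (RON + MON) / 2
AKI = (97.2 + 94.9) / 2
AKI = 192.1 / 2 = 96.05


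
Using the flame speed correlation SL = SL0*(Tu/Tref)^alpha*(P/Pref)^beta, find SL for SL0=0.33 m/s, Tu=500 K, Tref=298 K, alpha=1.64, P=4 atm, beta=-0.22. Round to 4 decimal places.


SL = SL0 * (Tu/Tref)^alpha * (P/Pref)^beta
T ratio = 500/298 = 1.67785235
(T ratio)^alpha = 1.67785235^1.64 = 2.336663
(P/Pref)^beta = 4^(-0.22) = 0.737135
SL = 0.33 * 2.336663 * 0.737135 = 0.5684 m/s


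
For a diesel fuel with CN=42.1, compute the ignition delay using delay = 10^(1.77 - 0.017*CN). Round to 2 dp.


delay = 10^(1.77 - 0.017*CN)
Exponent = 1.77 - 0.017*42.1 = 1.0543
delay = 10^1.0543 = 11.33 ms


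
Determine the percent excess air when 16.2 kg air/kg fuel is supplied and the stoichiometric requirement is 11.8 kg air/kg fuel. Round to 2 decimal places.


Excess air = actual - stoichiometric = 16.2 - 11.8 = 4.40 kg/kg fuel
Excess air % = (excess / stoich) * 100 = (4.40 / 11.8) * 100 = 37.29%


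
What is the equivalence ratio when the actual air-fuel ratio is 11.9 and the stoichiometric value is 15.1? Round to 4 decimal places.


phi = AFR_stoich / AFR_actual
phi = 15.1 / 11.9 = 1.2689


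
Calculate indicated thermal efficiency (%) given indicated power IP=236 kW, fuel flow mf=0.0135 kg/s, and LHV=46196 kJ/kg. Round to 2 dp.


eta_ith = (IP / (mf * LHV)) * 100
Denominator = 0.0135 * 46196 = 623.6460 kW
eta_ith = (236 / 623.6460) * 100 = 37.84%


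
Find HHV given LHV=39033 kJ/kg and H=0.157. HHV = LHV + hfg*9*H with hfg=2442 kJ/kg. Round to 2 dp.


HHV = LHV + hfg * 9 * H
Water addition = 2442 * 9 * 0.157 = 3450.546 kJ/kg
HHV = 39033 + 3450.546 = 42483.55 kJ/kg


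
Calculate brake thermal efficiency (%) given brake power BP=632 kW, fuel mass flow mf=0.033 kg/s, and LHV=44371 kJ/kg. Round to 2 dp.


eta_BTE = (BP / (mf * LHV)) * 100
Denominator = 0.033 * 44371 = 1464.2430 kW
eta_BTE = (632 / 1464.2430) * 100 = 43.16%


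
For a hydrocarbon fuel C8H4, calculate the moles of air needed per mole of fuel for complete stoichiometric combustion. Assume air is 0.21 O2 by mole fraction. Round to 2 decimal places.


Balanced combustion: C8H4 + 9 O2 -> 8 CO2 + 2 H2O
O2 needed = C + H/4 = 8 + 4/4 = 9.00 moles
Air moles = O2 / 0.21 = 9.00 / 0.21 = 42.86 moles air


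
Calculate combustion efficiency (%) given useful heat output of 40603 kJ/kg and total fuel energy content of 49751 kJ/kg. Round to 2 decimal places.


Efficiency = (Q_useful / Q_fuel) * 100
Efficiency = (40603 / 49751) * 100
Efficiency = 0.8161 * 100 = 81.61%


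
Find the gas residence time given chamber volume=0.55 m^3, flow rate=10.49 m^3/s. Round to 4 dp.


tau = V / Q_flow
tau = 0.55 / 10.49 = 0.0524 s


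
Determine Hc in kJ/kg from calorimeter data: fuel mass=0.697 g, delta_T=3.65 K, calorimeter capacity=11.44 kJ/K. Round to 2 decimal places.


Hc = C_cal * delta_T / m_fuel
Q_released = 11.44 * 3.65 = 41.7560 kJ
m_fuel = 0.697 g = 0.697/1000 kg = 0.000697 kg
Hc = 41.7560 / 0.000697 = 59908.18 kJ/kg


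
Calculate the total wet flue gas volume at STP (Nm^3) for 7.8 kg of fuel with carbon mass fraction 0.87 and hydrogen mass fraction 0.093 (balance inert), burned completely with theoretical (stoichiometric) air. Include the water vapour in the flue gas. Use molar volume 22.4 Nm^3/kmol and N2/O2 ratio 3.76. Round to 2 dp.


Per kg fuel: CO2 = (C/12 kmol)*22.4 = (0.87/12)*22.4 = 1.62400 Nm^3
Per kg fuel: H2O = (H/2 kmol)*22.4 = (0.093/2)*22.4 = 1.04160 Nm^3
O2 needed per kg fuel = C/12 + H/4 = 0.87/12 + 0.093/4 = 0.09575000 kmol
Per kg fuel: N2 = O2*3.76*22.4 = 0.09575000*3.76*22.4 = 8.06445 Nm^3
Total per kg = 1.62400 + 1.04160 + 8.06445 = 10.73005 Nm^3
Total = 10.73005 * 7.8 = 83.69 Nm^3


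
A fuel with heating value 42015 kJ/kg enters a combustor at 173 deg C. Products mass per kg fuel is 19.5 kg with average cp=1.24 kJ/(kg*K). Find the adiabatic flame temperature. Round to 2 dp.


T_ad = T_in + Hc / (m_p * cp)
Denominator = 19.5 * 1.24 = 24.1800
Temperature rise = 42015 / 24.1800 = 1737.59 K
T_ad = 173 + 1737.59 = 1910.59 deg C


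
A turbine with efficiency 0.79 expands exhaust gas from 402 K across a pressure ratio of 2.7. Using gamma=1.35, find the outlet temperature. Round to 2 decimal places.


T_out = T_in * (1 - eta * (1 - PR^(-(gamma-1)/gamma)))
Exponent = -(1.35-1)/1.35 = -0.25925926
PR^exp = 2.7^(-0.25925926) = 0.77297411
Factor = 1 - 0.79*(1 - 0.77297411) = 0.82064955
T_out = 402 * 0.82064955 = 329.90 K


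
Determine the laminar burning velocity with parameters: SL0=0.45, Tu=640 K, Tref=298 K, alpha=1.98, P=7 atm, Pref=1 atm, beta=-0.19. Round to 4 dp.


SL = SL0 * (Tu/Tref)^alpha * (P/Pref)^beta
T ratio = 640/298 = 2.14765101
(T ratio)^alpha = 2.14765101^1.98 = 4.542429
(P/Pref)^beta = 7^(-0.19) = 0.690926
SL = 0.45 * 4.542429 * 0.690926 = 1.4123 m/s


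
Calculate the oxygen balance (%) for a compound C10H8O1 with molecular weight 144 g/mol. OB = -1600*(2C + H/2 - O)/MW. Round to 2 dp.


OB = -1600 * (2C + H/2 - O) / MW
Inner = 2*10 + 8/2 - 1 = 23.00
OB = -1600 * 23.00 / 144 = -255.56%


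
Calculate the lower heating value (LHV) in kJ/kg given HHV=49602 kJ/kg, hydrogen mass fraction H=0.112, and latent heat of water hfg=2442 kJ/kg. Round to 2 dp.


LHV = HHV - hfg * 9 * H
Water correction = 2442 * 9 * 0.112 = 2461.536 kJ/kg
LHV = 49602 - 2461.536 = 47140.46 kJ/kg


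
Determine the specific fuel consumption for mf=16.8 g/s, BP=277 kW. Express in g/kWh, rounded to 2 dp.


SFC = (mf / BP) * 3600
Rate = 16.8 / 277 = 0.060650 g/(s*kW)
SFC = 0.060650 * 3600 = 218.34 g/kWh


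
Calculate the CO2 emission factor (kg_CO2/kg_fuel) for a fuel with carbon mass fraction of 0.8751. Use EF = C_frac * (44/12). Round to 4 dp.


EF = C_frac * (M_CO2 / M_C)
EF = 0.8751 * (44/12)
EF = 0.8751 * 3.666667 = 3.2087 kg_CO2/kg_fuel


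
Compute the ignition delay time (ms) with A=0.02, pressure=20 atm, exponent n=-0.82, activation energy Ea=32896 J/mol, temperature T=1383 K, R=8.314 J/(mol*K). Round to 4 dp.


tau = A * P^n * exp(Ea/(R*T))
P^n = 20^(-0.82) = 0.08573446
Ea/(R*T) = 32896/(8.314*1383) = 2.860954
exp(Ea/(R*T)) = 17.478195
tau = 0.02 * 0.08573446 * 17.478195 = 0.0300 ms


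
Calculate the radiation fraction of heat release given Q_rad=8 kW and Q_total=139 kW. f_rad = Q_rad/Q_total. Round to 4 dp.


f_rad = Q_rad / Q_total
f_rad = 8 / 139 = 0.0576


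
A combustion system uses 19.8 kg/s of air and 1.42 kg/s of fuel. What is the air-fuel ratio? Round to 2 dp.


AFR = m_air / m_fuel
AFR = 19.8 / 1.42 = 13.94


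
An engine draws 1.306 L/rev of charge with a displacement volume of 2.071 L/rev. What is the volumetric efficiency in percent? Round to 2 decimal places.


eta_v = (V_actual / V_disp) * 100
Ratio = 1.306 / 2.071 = 0.6306
eta_v = 0.6306 * 100 = 63.06%


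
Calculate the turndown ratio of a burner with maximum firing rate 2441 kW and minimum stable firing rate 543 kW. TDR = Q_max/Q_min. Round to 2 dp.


TDR = Q_max / Q_min
TDR = 2441 / 543 = 4.50


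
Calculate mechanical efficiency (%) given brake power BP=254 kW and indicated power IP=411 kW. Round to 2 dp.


eta_mech = (BP / IP) * 100
Ratio = 254 / 411 = 0.6180
eta_mech = 0.6180 * 100 = 61.80%


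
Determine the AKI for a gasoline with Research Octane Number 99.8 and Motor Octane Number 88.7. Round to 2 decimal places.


AKI = (RON + MON) / 2
AKI = (99.8 + 88.7) / 2
AKI = 188.5 / 2 = 94.25


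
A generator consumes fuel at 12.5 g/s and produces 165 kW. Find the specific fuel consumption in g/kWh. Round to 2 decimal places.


SFC = (mf / BP) * 3600
Rate = 12.5 / 165 = 0.075758 g/(s*kW)
SFC = 0.075758 * 3600 = 272.73 g/kWh


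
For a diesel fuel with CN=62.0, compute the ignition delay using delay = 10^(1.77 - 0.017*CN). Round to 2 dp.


delay = 10^(1.77 - 0.017*CN)
Exponent = 1.77 - 0.017*62.0 = 0.7160
delay = 10^0.7160 = 5.20 ms


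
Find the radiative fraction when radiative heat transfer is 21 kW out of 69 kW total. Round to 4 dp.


f_rad = Q_rad / Q_total
f_rad = 21 / 69 = 0.3043


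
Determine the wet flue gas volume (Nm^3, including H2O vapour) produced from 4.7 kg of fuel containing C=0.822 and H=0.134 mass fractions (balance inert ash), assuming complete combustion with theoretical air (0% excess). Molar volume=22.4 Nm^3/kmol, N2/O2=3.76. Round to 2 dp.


Per kg fuel: CO2 = (C/12 kmol)*22.4 = (0.822/12)*22.4 = 1.53440 Nm^3
Per kg fuel: H2O = (H/2 kmol)*22.4 = (0.134/2)*22.4 = 1.50080 Nm^3
O2 needed per kg fuel = C/12 + H/4 = 0.822/12 + 0.134/4 = 0.10200000 kmol
Per kg fuel: N2 = O2*3.76*22.4 = 0.10200000*3.76*22.4 = 8.59085 Nm^3
Total per kg = 1.53440 + 1.50080 + 8.59085 = 11.62605 Nm^3
Total = 11.62605 * 4.7 = 54.64 Nm^3
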